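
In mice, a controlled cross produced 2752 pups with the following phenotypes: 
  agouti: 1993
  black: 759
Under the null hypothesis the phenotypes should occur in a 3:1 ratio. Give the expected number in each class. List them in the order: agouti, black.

2064, 688

Expected counts for N = 2752 under a 3:1 ratio (total parts = 4):
  agouti: 2752 × 3/4 = 2064
  black: 2752 × 1/4 = 688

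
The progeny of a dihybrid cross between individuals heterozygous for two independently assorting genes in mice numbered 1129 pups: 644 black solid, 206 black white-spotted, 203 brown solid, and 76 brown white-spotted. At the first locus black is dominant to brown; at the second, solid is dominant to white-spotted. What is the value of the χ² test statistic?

1.054

A dihybrid F₂ with independent assortment and complete dominance at both loci gives a 9:3:3:1 phenotypic ratio.
Under the 9:3:3:1 hypothesis (Σ ratio = 16, N = 1129):
  black solid: 1129 × 9/16 = 635.0625
  black white-spotted: 1129 × 3/16 = 211.6875
  brown solid: 1129 × 3/16 = 211.6875
  brown white-spotted: 1129 × 1/16 = 70.5625
χ² = Σ (O − E)² / E
  black solid: (644 − 635.0625)² / 635.0625 = 0.1258
  black white-spotted: (206 − 211.6875)² / 211.6875 = 0.1528
  brown solid: (203 − 211.6875)² / 211.6875 = 0.3565
  brown white-spotted: (76 − 70.5625)² / 70.5625 = 0.4190
χ² = 0.1258 + 0.1528 + 0.3565 + 0.4190 = 1.0541 ≈ 1.054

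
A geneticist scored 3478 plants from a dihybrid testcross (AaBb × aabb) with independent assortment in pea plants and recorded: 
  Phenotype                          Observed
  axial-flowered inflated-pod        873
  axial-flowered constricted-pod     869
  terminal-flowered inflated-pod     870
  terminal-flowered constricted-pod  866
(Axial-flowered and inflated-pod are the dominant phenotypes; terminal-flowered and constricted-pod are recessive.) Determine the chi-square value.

0.029

A dihybrid testcross with independent assortment gives a 1:1:1:1 ratio.
The 1:1:1:1 ratio has 4 parts, so with N = 3478 the expected counts are:
  axial-flowered inflated-pod: 3478 × 1/4 = 869.5
  axial-flowered constricted-pod: 3478 × 1/4 = 869.5
  terminal-flowered inflated-pod: 3478 × 1/4 = 869.5
  terminal-flowered constricted-pod: 3478 × 1/4 = 869.5
χ² = Σ (O − E)² / E
  axial-flowered inflated-pod: (873 − 869.5)² / 869.5 = 0.0141
  axial-flowered constricted-pod: (869 − 869.5)² / 869.5 = 0.0003
  terminal-flowered inflated-pod: (870 − 869.5)² / 869.5 = 0.0003
  terminal-flowered constricted-pod: (866 − 869.5)² / 869.5 = 0.0141
χ² = 0.0141 + 0.0003 + 0.0003 + 0.0141 = 0.0288 ≈ 0.029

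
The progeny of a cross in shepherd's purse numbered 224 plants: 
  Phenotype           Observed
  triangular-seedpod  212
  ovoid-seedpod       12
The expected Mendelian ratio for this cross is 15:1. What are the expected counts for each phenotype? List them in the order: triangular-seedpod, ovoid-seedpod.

210, 14

The 15:1 ratio has 16 parts, so with N = 224 the expected counts are:
  triangular-seedpod: 224 × 15/16 = 210
  ovoid-seedpod: 224 × 1/16 = 14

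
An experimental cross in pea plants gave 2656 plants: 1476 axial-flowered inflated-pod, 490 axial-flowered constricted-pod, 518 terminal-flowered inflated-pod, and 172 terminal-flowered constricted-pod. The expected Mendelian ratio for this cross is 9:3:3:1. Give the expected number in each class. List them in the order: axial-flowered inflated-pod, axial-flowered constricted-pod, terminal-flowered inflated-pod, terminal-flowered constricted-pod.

1494, 498, 498, 166

Total ratio parts = 16. Expected numbers out of 2656:
  axial-flowered inflated-pod: 2656 × 9/16 = 1494
  axial-flowered constricted-pod: 2656 × 3/16 = 498
  terminal-flowered inflated-pod: 2656 × 3/16 = 498
  terminal-flowered constricted-pod: 2656 × 1/16 = 166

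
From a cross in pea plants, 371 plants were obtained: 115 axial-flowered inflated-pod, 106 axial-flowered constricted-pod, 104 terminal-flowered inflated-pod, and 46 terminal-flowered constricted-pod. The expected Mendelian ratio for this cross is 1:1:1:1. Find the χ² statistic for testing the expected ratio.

32.159

Under the 1:1:1:1 hypothesis (Σ ratio = 4, N = 371):
  axial-flowered inflated-pod: 371 × 1/4 = 92.75
  axial-flowered constricted-pod: 371 × 1/4 = 92.75
  terminal-flowered inflated-pod: 371 × 1/4 = 92.75
  terminal-flowered constricted-pod: 371 × 1/4 = 92.75
χ² = Σ (O − E)² / E
  axial-flowered inflated-pod: (115 − 92.75)² / 92.75 = 5.3376
  axial-flowered constricted-pod: (106 − 92.75)² / 92.75 = 1.8929
  terminal-flowered inflated-pod: (104 − 92.75)² / 92.75 = 1.3646
  terminal-flowered constricted-pod: (46 − 92.75)² / 92.75 = 23.5640
χ² = 5.3376 + 1.8929 + 1.3646 + 23.5640 = 32.1591 ≈ 32.159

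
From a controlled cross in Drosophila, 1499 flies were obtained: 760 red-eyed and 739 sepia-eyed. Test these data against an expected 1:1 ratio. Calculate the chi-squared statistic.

0.294

Under the 1:1 hypothesis (Σ ratio = 2, N = 1499):
  red-eyed: 1499 × 1/2 = 749.5
  sepia-eyed: 1499 × 1/2 = 749.5
χ² = Σ (O − E)² / E
  red-eyed: (760 − 749.5)² / 749.5 = 0.1471
  sepia-eyed: (739 − 749.5)² / 749.5 = 0.1471
χ² = 0.1471 + 0.1471 = 0.2942 ≈ 0.294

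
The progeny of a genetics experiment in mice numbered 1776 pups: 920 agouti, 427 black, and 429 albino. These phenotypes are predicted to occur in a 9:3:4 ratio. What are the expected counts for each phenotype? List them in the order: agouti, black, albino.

999, 333, 444

Under the 9:3:4 hypothesis (Σ ratio = 16, N = 1776):
  agouti: 1776 × 9/16 = 999
  black: 1776 × 3/16 = 333
  albino: 1776 × 4/16 = 444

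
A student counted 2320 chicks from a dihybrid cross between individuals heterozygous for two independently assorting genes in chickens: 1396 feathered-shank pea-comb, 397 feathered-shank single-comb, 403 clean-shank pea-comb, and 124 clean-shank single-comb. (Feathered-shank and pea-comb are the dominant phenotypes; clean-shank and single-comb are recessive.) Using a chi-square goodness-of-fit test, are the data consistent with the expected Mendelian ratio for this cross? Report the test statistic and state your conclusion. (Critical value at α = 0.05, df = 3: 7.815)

A dihybrid F₂ with independent assortment and complete dominance at both loci gives a 9:3:3:1 phenotypic ratio.
The 9:3:3:1 ratio has 16 parts, so with N = 2320 the expected counts are:
  feathered-shank pea-comb: 2320 × 9/16 = 1305
  feathered-shank single-comb: 2320 × 3/16 = 435
  clean-shank pea-comb: 2320 × 3/16 = 435
  clean-shank single-comb: 2320 × 1/16 = 145
χ² = Σ (O − E)² / E
  feathered-shank pea-comb: (1396 − 1305)² / 1305 = 6.3456
  feathered-shank single-comb: (397 − 435)² / 435 = 3.3195
  clean-shank pea-comb: (403 − 435)² / 435 = 2.3540
  clean-shank single-comb: (124 − 145)² / 145 = 3.0414
χ² = 6.3456 + 3.3195 + 2.3540 + 3.0414 = 15.0605 ≈ 15.061
Degrees of freedom = 4 − 1 = 3; critical value at α = 0.05 is 7.815.
Since 15.061 > 7.815, we reject the null hypothesis — the data do not fit the 9:3:3:1 ratio.

15.061; not consistent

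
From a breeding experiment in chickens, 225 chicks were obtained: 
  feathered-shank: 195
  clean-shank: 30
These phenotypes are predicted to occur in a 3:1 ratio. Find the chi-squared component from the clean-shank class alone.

Expected counts for N = 225 under a 3:1 ratio (total parts = 4):
  feathered-shank: 225 × 3/4 = 168.75
  clean-shank: 225 × 1/4 = 56.25
Contribution of clean-shank: (30 − 56.25)² / 56.25 = 12.2500

12.250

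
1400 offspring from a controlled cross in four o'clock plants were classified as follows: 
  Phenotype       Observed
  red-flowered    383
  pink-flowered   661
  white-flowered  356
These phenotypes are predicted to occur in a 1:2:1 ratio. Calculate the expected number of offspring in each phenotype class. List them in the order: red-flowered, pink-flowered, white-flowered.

350, 700, 350

The 1:2:1 ratio has 4 parts, so with N = 1400 the expected counts are:
  red-flowered: 1400 × 1/4 = 350
  pink-flowered: 1400 × 2/4 = 700
  white-flowered: 1400 × 1/4 = 350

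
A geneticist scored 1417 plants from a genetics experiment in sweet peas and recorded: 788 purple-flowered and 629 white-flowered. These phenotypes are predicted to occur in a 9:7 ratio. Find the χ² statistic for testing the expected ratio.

0.236

Under the 9:7 hypothesis (Σ ratio = 16, N = 1417):
  purple-flowered: 1417 × 9/16 = 797.0625
  white-flowered: 1417 × 7/16 = 619.9375
χ² = Σ (O − E)² / E
  purple-flowered: (788 − 797.0625)² / 797.0625 = 0.1030
  white-flowered: (629 − 619.9375)² / 619.9375 = 0.1325
χ² = 0.1030 + 0.1325 = 0.2355 ≈ 0.236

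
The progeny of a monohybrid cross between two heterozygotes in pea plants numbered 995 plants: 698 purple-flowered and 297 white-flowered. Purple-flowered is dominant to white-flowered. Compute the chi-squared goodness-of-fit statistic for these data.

12.479

For a monohybrid cross between heterozygotes with complete dominance, the expected phenotypic ratio is 3:1.
The 3:1 ratio has 4 parts, so with N = 995 the expected counts are:
  purple-flowered: 995 × 3/4 = 746.25
  white-flowered: 995 × 1/4 = 248.75
χ² = Σ (O − E)² / E
  purple-flowered: (698 − 746.25)² / 746.25 = 3.1197
  white-flowered: (297 − 248.75)² / 248.75 = 9.3590
χ² = 3.1197 + 9.3590 = 12.4787 ≈ 12.479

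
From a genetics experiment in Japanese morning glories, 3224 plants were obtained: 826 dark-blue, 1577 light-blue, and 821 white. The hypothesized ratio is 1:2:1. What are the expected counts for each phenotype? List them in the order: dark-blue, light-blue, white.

806, 1612, 806

Total ratio parts = 4. Expected numbers out of 3224:
  dark-blue: 3224 × 1/4 = 806
  light-blue: 3224 × 2/4 = 1612
  white: 3224 × 1/4 = 806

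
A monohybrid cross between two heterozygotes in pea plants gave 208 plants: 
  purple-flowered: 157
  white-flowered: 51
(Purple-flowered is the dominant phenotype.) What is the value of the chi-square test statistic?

0.026

For a monohybrid cross between heterozygotes with complete dominance, the expected phenotypic ratio is 3:1.
Under the 3:1 hypothesis (Σ ratio = 4, N = 208):
  purple-flowered: 208 × 3/4 = 156
  white-flowered: 208 × 1/4 = 52
χ² = Σ (O − E)² / E
  purple-flowered: (157 − 156)² / 156 = 0.0064
  white-flowered: (51 − 52)² / 52 = 0.0192
χ² = 0.0064 + 0.0192 = 0.0256 ≈ 0.026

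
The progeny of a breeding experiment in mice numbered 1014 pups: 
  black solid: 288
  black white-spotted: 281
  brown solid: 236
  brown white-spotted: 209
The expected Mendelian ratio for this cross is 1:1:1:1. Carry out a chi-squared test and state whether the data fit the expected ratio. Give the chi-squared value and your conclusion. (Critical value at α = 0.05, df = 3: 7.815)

16.698; not consistent

Total ratio parts = 4. Expected numbers out of 1014:
  black solid: 1014 × 1/4 = 253.5
  black white-spotted: 1014 × 1/4 = 253.5
  brown solid: 1014 × 1/4 = 253.5
  brown white-spotted: 1014 × 1/4 = 253.5
χ² = Σ (O − E)² / E
  black solid: (288 − 253.5)² / 253.5 = 4.6953
  black white-spotted: (281 − 253.5)² / 253.5 = 2.9832
  brown solid: (236 − 253.5)² / 253.5 = 1.2081
  brown white-spotted: (209 − 253.5)² / 253.5 = 7.8116
χ² = 4.6953 + 2.9832 + 1.2081 + 7.8116 = 16.6982 ≈ 16.698
Degrees of freedom = 4 − 1 = 3; critical value at α = 0.05 is 7.815.
Since 16.698 > 7.815, we reject the null hypothesis — the data do not fit the 1:1:1:1 ratio.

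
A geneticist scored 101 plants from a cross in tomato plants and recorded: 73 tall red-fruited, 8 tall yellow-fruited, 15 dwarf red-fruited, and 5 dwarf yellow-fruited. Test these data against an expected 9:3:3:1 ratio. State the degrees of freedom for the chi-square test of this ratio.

A goodness-of-fit test with 4 phenotype classes has df = 4 − 1 = 3.

3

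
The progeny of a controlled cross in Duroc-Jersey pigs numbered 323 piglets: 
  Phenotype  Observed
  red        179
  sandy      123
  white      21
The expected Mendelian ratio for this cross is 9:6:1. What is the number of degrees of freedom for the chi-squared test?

2

A goodness-of-fit test with 3 phenotype classes has df = 3 − 1 = 2.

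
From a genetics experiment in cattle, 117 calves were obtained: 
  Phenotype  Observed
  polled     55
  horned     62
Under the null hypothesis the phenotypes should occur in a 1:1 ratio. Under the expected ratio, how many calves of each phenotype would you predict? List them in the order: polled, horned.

Total ratio parts = 2. Expected numbers out of 117:
  polled: 117 × 1/2 = 58.5
  horned: 117 × 1/2 = 58.5

58.5, 58.5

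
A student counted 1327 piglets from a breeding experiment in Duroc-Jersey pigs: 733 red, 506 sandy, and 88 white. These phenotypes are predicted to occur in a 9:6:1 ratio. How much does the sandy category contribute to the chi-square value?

Under the 9:6:1 hypothesis (Σ ratio = 16, N = 1327):
  red: 1327 × 9/16 = 746.4375
  sandy: 1327 × 6/16 = 497.625
  white: 1327 × 1/16 = 82.9375
Contribution of sandy: (506 − 497.625)² / 497.625 = 0.1410

0.141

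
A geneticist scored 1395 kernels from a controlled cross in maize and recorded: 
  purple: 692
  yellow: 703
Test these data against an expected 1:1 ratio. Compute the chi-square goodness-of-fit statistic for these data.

0.087

Under the 1:1 hypothesis (Σ ratio = 2, N = 1395):
  purple: 1395 × 1/2 = 697.5
  yellow: 1395 × 1/2 = 697.5
χ² = Σ (O − E)² / E
  purple: (692 − 697.5)² / 697.5 = 0.0434
  yellow: (703 − 697.5)² / 697.5 = 0.0434
χ² = 0.0434 + 0.0434 = 0.0868 ≈ 0.087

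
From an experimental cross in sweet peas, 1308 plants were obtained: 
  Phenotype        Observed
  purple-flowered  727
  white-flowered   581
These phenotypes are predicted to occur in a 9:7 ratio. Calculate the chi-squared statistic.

0.238

Under the 9:7 hypothesis (Σ ratio = 16, N = 1308):
  purple-flowered: 1308 × 9/16 = 735.75
  white-flowered: 1308 × 7/16 = 572.25
χ² = Σ (O − E)² / E
  purple-flowered: (727 − 735.75)² / 735.75 = 0.1041
  white-flowered: (581 − 572.25)² / 572.25 = 0.1338
χ² = 0.1041 + 0.1338 = 0.2379 ≈ 0.238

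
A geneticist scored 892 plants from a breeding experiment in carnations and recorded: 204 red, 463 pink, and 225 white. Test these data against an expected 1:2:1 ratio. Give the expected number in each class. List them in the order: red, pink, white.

223, 446, 223

Expected counts for N = 892 under a 1:2:1 ratio (total parts = 4):
  red: 892 × 1/4 = 223
  pink: 892 × 2/4 = 446
  white: 892 × 1/4 = 223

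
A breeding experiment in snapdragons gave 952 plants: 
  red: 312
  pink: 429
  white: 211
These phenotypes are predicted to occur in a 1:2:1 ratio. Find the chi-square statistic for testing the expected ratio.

30.712

Total ratio parts = 4. Expected numbers out of 952:
  red: 952 × 1/4 = 238
  pink: 952 × 2/4 = 476
  white: 952 × 1/4 = 238
χ² = Σ (O − E)² / E
  red: (312 − 238)² / 238 = 23.0084
  pink: (429 − 476)² / 476 = 4.6408
  white: (211 − 238)² / 238 = 3.0630
χ² = 23.0084 + 4.6408 + 3.0630 = 30.7122 ≈ 30.712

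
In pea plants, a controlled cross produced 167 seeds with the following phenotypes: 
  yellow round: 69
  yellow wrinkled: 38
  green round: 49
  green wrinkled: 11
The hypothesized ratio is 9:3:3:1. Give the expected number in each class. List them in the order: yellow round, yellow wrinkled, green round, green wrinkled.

The 9:3:3:1 ratio has 16 parts, so with N = 167 the expected counts are:
  yellow round: 167 × 9/16 = 93.9375
  yellow wrinkled: 167 × 3/16 = 31.3125
  green round: 167 × 3/16 = 31.3125
  green wrinkled: 167 × 1/16 = 10.4375

93.9375, 31.3125, 31.3125, 10.4375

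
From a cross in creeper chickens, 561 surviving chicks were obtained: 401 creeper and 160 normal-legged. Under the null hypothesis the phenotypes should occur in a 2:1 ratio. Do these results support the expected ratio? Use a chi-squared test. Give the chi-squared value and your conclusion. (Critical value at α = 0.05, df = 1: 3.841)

5.848; not consistent

The 2:1 ratio has 3 parts, so with N = 561 the expected counts are:
  creeper: 561 × 2/3 = 374
  normal-legged: 561 × 1/3 = 187
χ² = Σ (O − E)² / E
  creeper: (401 − 374)² / 374 = 1.9492
  normal-legged: (160 − 187)² / 187 = 3.8984
χ² = 1.9492 + 3.8984 = 5.8476 ≈ 5.848
Degrees of freedom = 2 − 1 = 1; critical value at α = 0.05 is 3.841.
Since 5.848 > 3.841, we reject the null hypothesis — the data do not fit the 2:1 ratio.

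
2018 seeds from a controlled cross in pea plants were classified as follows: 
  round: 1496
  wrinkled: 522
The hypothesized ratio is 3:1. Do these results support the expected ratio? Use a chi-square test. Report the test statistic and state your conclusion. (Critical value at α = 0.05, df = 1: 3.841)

Total ratio parts = 4. Expected numbers out of 2018:
  round: 2018 × 3/4 = 1513.5
  wrinkled: 2018 × 1/4 = 504.5
χ² = Σ (O − E)² / E
  round: (1496 − 1513.5)² / 1513.5 = 0.2023
  wrinkled: (522 − 504.5)² / 504.5 = 0.6070
χ² = 0.2023 + 0.6070 = 0.8093 ≈ 0.809
Degrees of freedom = 2 − 1 = 1; critical value at α = 0.05 is 3.841.
Since 0.809 < 3.841, we fail to reject the null hypothesis — the data are consistent with the 3:1 ratio.

0.809; consistent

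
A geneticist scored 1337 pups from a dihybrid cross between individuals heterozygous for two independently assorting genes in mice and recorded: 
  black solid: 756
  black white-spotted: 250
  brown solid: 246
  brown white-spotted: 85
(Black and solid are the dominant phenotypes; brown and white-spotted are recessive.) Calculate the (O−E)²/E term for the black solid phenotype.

A dihybrid F₂ with independent assortment and complete dominance at both loci gives a 9:3:3:1 phenotypic ratio.
Expected counts for N = 1337 under a 9:3:3:1 ratio (total parts = 16):
  black solid: 1337 × 9/16 = 752.0625
  black white-spotted: 1337 × 3/16 = 250.6875
  brown solid: 1337 × 3/16 = 250.6875
  brown white-spotted: 1337 × 1/16 = 83.5625
Contribution of black solid: (756 − 752.0625)² / 752.0625 = 0.0206

0.021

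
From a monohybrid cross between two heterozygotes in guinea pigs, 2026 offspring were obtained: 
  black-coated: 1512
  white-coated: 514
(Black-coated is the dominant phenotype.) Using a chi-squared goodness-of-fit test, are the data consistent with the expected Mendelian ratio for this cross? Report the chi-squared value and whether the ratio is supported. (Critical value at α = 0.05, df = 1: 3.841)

For a monohybrid cross between heterozygotes with complete dominance, the expected phenotypic ratio is 3:1.
Expected counts for N = 2026 under a 3:1 ratio (total parts = 4):
  black-coated: 2026 × 3/4 = 1519.5
  white-coated: 2026 × 1/4 = 506.5
χ² = Σ (O − E)² / E
  black-coated: (1512 − 1519.5)² / 1519.5 = 0.0370
  white-coated: (514 − 506.5)² / 506.5 = 0.1111
χ² = 0.0370 + 0.1111 = 0.1481 ≈ 0.148
Degrees of freedom = 2 − 1 = 1; critical value at α = 0.05 is 3.841.
Since 0.148 < 3.841, we fail to reject the null hypothesis — the data are consistent with the 3:1 ratio.

0.148; consistent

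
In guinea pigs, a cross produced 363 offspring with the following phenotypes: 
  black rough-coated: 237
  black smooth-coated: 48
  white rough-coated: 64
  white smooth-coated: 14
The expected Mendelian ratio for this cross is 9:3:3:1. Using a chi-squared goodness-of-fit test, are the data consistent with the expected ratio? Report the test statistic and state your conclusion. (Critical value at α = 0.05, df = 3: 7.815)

14.756; not consistent

Total ratio parts = 16. Expected numbers out of 363:
  black rough-coated: 363 × 9/16 = 204.1875
  black smooth-coated: 363 × 3/16 = 68.0625
  white rough-coated: 363 × 3/16 = 68.0625
  white smooth-coated: 363 × 1/16 = 22.6875
χ² = Σ (O − E)² / E
  black rough-coated: (237 − 204.1875)² / 204.1875 = 5.2729
  black smooth-coated: (48 − 68.0625)² / 68.0625 = 5.9137
  white rough-coated: (64 − 68.0625)² / 68.0625 = 0.2425
  white smooth-coated: (14 − 22.6875)² / 22.6875 = 3.3266
χ² = 5.2729 + 5.9137 + 0.2425 + 3.3266 = 14.7557 ≈ 14.756
Degrees of freedom = 4 − 1 = 3; critical value at α = 0.05 is 7.815.
Since 14.756 > 7.815, we reject the null hypothesis — the data do not fit the 9:3:3:1 ratio.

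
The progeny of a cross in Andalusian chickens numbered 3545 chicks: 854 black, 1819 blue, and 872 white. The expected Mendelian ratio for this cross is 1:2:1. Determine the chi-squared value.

The 1:2:1 ratio has 4 parts, so with N = 3545 the expected counts are:
  black: 3545 × 1/4 = 886.25
  blue: 3545 × 2/4 = 1772.5
  white: 3545 × 1/4 = 886.25
χ² = Σ (O − E)² / E
  black: (854 − 886.25)² / 886.25 = 1.1736
  blue: (1819 − 1772.5)² / 1772.5 = 1.2199
  white: (872 − 886.25)² / 886.25 = 0.2291
χ² = 1.1736 + 1.2199 + 0.2291 = 2.6226 ≈ 2.623

2.623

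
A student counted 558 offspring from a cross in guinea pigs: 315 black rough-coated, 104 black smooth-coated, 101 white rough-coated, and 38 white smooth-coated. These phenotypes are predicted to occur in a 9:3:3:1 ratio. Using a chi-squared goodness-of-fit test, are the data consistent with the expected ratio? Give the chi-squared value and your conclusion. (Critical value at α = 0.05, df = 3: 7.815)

0.413; consistent

Under the 9:3:3:1 hypothesis (Σ ratio = 16, N = 558):
  black rough-coated: 558 × 9/16 = 313.875
  black smooth-coated: 558 × 3/16 = 104.625
  white rough-coated: 558 × 3/16 = 104.625
  white smooth-coated: 558 × 1/16 = 34.875
χ² = Σ (O − E)² / E
  black rough-coated: (315 − 313.875)² / 313.875 = 0.0040
  black smooth-coated: (104 − 104.625)² / 104.625 = 0.0037
  white rough-coated: (101 − 104.625)² / 104.625 = 0.1256
  white smooth-coated: (38 − 34.875)² / 34.875 = 0.2800
χ² = 0.0040 + 0.0037 + 0.1256 + 0.2800 = 0.4133 ≈ 0.413
Degrees of freedom = 4 − 1 = 3; critical value at α = 0.05 is 7.815.
Since 0.413 < 7.815, we fail to reject the null hypothesis — the data are consistent with the 9:3:3:1 ratio.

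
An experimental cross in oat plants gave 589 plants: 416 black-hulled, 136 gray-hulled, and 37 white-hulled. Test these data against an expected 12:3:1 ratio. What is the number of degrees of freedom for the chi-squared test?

A goodness-of-fit test with 3 phenotype classes has df = 3 − 1 = 2.

2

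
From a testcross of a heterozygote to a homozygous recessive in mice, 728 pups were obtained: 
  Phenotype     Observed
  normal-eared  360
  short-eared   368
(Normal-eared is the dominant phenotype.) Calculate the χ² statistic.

A testcross of a heterozygote (Aa × aa) gives a 1:1 phenotypic ratio.
Expected counts for N = 728 under a 1:1 ratio (total parts = 2):
  normal-eared: 728 × 1/2 = 364
  short-eared: 728 × 1/2 = 364
χ² = Σ (O − E)² / E
  normal-eared: (360 − 364)² / 364 = 0.0440
  short-eared: (368 − 364)² / 364 = 0.0440
χ² = 0.0440 + 0.0440 = 0.088

0.088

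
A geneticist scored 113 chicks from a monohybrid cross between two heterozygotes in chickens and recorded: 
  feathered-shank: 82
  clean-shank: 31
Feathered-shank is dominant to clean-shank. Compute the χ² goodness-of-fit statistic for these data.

For a monohybrid cross between heterozygotes with complete dominance, the expected phenotypic ratio is 3:1.
Expected counts for N = 113 under a 3:1 ratio (total parts = 4):
  feathered-shank: 113 × 3/4 = 84.75
  clean-shank: 113 × 1/4 = 28.25
χ² = Σ (O − E)² / E
  feathered-shank: (82 − 84.75)² / 84.75 = 0.0892
  clean-shank: (31 − 28.25)² / 28.25 = 0.2677
χ² = 0.0892 + 0.2677 = 0.3569 ≈ 0.357

0.357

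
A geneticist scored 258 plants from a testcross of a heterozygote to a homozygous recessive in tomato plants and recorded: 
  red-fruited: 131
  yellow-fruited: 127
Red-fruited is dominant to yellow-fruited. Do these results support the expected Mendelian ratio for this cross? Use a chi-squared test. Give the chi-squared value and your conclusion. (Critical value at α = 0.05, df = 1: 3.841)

0.062; consistent

A testcross of a heterozygote (Aa × aa) gives a 1:1 phenotypic ratio.
Total ratio parts = 2. Expected numbers out of 258:
  red-fruited: 258 × 1/2 = 129
  yellow-fruited: 258 × 1/2 = 129
χ² = Σ (O − E)² / E
  red-fruited: (131 − 129)² / 129 = 0.0310
  yellow-fruited: (127 − 129)² / 129 = 0.0310
χ² = 0.0310 + 0.0310 = 0.062
Degrees of freedom = 2 − 1 = 1; critical value at α = 0.05 is 3.841.
Since 0.062 < 3.841, we fail to reject the null hypothesis — the data are consistent with the 1:1 ratio.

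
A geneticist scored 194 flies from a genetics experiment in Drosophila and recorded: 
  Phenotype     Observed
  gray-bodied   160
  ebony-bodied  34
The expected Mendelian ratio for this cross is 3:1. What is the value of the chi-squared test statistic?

5.780

Expected counts for N = 194 under a 3:1 ratio (total parts = 4):
  gray-bodied: 194 × 3/4 = 145.5
  ebony-bodied: 194 × 1/4 = 48.5
χ² = Σ (O − E)² / E
  gray-bodied: (160 − 145.5)² / 145.5 = 1.4450
  ebony-bodied: (34 − 48.5)² / 48.5 = 4.3351
χ² = 1.4450 + 4.3351 = 5.7801 ≈ 5.780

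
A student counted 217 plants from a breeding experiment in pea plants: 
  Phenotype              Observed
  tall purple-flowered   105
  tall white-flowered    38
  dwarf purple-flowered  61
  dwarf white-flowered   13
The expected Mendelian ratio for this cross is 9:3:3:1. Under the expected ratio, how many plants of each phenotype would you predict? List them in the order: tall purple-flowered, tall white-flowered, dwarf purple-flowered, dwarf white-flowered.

The 9:3:3:1 ratio has 16 parts, so with N = 217 the expected counts are:
  tall purple-flowered: 217 × 9/16 = 122.0625
  tall white-flowered: 217 × 3/16 = 40.6875
  dwarf purple-flowered: 217 × 3/16 = 40.6875
  dwarf white-flowered: 217 × 1/16 = 13.5625

122.0625, 40.6875, 40.6875, 13.5625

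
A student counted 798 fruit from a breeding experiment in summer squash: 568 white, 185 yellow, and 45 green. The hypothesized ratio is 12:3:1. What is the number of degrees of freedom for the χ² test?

2

A goodness-of-fit test with 3 phenotype classes has df = 3 − 1 = 2.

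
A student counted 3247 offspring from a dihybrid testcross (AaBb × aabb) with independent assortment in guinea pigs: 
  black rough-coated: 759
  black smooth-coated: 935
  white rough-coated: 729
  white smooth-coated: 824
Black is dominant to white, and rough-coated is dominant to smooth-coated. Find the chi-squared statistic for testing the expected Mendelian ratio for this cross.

30.762

A dihybrid testcross with independent assortment gives a 1:1:1:1 ratio.
The 1:1:1:1 ratio has 4 parts, so with N = 3247 the expected counts are:
  black rough-coated: 3247 × 1/4 = 811.75
  black smooth-coated: 3247 × 1/4 = 811.75
  white rough-coated: 3247 × 1/4 = 811.75
  white smooth-coated: 3247 × 1/4 = 811.75
χ² = Σ (O − E)² / E
  black rough-coated: (759 − 811.75)² / 811.75 = 3.4279
  black smooth-coated: (935 − 811.75)² / 811.75 = 18.7134
  white rough-coated: (729 − 811.75)² / 811.75 = 8.4356
  white smooth-coated: (824 − 811.75)² / 811.75 = 0.1849
χ² = 3.4279 + 18.7134 + 8.4356 + 0.1849 = 30.7618 ≈ 30.762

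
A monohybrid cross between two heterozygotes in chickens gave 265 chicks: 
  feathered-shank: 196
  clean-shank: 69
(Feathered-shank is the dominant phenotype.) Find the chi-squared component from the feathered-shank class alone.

0.038

For a monohybrid cross between heterozygotes with complete dominance, the expected phenotypic ratio is 3:1.
The 3:1 ratio has 4 parts, so with N = 265 the expected counts are:
  feathered-shank: 265 × 3/4 = 198.75
  clean-shank: 265 × 1/4 = 66.25
Contribution of feathered-shank: (196 − 198.75)² / 198.75 = 0.0381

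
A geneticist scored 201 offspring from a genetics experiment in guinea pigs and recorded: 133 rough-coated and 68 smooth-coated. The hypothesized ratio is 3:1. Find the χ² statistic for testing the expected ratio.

Total ratio parts = 4. Expected numbers out of 201:
  rough-coated: 201 × 3/4 = 150.75
  smooth-coated: 201 × 1/4 = 50.25
χ² = Σ (O − E)² / E
  rough-coated: (133 − 150.75)² / 150.75 = 2.0900
  smooth-coated: (68 − 50.25)² / 50.25 = 6.2699
χ² = 2.0900 + 6.2699 = 8.3599 ≈ 8.360

8.360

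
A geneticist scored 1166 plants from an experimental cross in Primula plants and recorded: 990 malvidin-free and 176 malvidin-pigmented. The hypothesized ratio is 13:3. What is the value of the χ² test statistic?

10.228

The 13:3 ratio has 16 parts, so with N = 1166 the expected counts are:
  malvidin-free: 1166 × 13/16 = 947.375
  malvidin-pigmented: 1166 × 3/16 = 218.625
χ² = Σ (O − E)² / E
  malvidin-free: (990 − 947.375)² / 947.375 = 1.9178
  malvidin-pigmented: (176 − 218.625)² / 218.625 = 8.3105
χ² = 1.9178 + 8.3105 = 10.2283 ≈ 10.228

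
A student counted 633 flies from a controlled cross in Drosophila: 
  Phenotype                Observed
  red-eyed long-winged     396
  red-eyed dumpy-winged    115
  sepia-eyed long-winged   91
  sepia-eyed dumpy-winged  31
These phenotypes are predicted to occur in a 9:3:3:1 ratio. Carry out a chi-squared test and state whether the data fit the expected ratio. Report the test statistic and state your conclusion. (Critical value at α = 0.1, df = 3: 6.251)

12.906; not consistent

Total ratio parts = 16. Expected numbers out of 633:
  red-eyed long-winged: 633 × 9/16 = 356.0625
  red-eyed dumpy-winged: 633 × 3/16 = 118.6875
  sepia-eyed long-winged: 633 × 3/16 = 118.6875
  sepia-eyed dumpy-winged: 633 × 1/16 = 39.5625
χ² = Σ (O − E)² / E
  red-eyed long-winged: (396 − 356.0625)² / 356.0625 = 4.4796
  red-eyed dumpy-winged: (115 − 118.6875)² / 118.6875 = 0.1146
  sepia-eyed long-winged: (91 − 118.6875)² / 118.6875 = 6.4590
  sepia-eyed dumpy-winged: (31 − 39.5625)² / 39.5625 = 1.8532
χ² = 4.4796 + 0.1146 + 6.4590 + 1.8532 = 12.9064 ≈ 12.906
Degrees of freedom = 4 − 1 = 3; critical value at α = 0.1 is 6.251.
Since 12.906 > 6.251, we reject the null hypothesis — the data do not fit the 9:3:3:1 ratio.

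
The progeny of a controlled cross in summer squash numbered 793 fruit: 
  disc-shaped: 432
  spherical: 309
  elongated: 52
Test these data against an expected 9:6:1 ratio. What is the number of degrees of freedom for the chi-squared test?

2

A goodness-of-fit test with 3 phenotype classes has df = 3 − 1 = 2.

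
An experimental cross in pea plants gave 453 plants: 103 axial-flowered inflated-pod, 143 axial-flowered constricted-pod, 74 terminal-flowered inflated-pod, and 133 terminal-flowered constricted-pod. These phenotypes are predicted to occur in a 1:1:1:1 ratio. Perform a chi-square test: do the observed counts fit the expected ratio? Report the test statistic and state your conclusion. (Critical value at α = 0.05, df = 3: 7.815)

25.790; not consistent

The 1:1:1:1 ratio has 4 parts, so with N = 453 the expected counts are:
  axial-flowered inflated-pod: 453 × 1/4 = 113.25
  axial-flowered constricted-pod: 453 × 1/4 = 113.25
  terminal-flowered inflated-pod: 453 × 1/4 = 113.25
  terminal-flowered constricted-pod: 453 × 1/4 = 113.25
χ² = Σ (O − E)² / E
  axial-flowered inflated-pod: (103 − 113.25)² / 113.25 = 0.9277
  axial-flowered constricted-pod: (143 − 113.25)² / 113.25 = 7.8151
  terminal-flowered inflated-pod: (74 − 113.25)² / 113.25 = 13.6032
  terminal-flowered constricted-pod: (133 − 113.25)² / 113.25 = 3.4443
χ² = 0.9277 + 7.8151 + 13.6032 + 3.4443 = 25.7903 ≈ 25.790
Degrees of freedom = 4 − 1 = 3; critical value at α = 0.05 is 7.815.
Since 25.790 > 7.815, we reject the null hypothesis — the data do not fit the 1:1:1:1 ratio.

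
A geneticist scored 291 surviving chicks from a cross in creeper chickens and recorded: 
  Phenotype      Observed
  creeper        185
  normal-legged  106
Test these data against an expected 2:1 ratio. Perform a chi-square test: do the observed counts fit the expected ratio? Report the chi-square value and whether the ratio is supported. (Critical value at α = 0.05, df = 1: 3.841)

Under the 2:1 hypothesis (Σ ratio = 3, N = 291):
  creeper: 291 × 2/3 = 194
  normal-legged: 291 × 1/3 = 97
χ² = Σ (O − E)² / E
  creeper: (185 − 194)² / 194 = 0.4175
  normal-legged: (106 − 97)² / 97 = 0.8351
χ² = 0.4175 + 0.8351 = 1.2526 ≈ 1.253
Degrees of freedom = 2 − 1 = 1; critical value at α = 0.05 is 3.841.
Since 1.253 < 3.841, we fail to reject the null hypothesis — the data are consistent with the 2:1 ratio.

1.253; consistent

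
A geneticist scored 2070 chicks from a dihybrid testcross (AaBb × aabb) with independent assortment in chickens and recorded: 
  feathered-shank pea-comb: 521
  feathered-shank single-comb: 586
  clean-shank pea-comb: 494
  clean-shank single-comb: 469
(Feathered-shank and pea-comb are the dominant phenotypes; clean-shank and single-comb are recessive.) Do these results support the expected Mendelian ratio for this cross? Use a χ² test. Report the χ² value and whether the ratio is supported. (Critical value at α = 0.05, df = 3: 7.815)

A dihybrid testcross with independent assortment gives a 1:1:1:1 ratio.
Expected counts for N = 2070 under a 1:1:1:1 ratio (total parts = 4):
  feathered-shank pea-comb: 2070 × 1/4 = 517.5
  feathered-shank single-comb: 2070 × 1/4 = 517.5
  clean-shank pea-comb: 2070 × 1/4 = 517.5
  clean-shank single-comb: 2070 × 1/4 = 517.5
χ² = Σ (O − E)² / E
  feathered-shank pea-comb: (521 − 517.5)² / 517.5 = 0.0237
  feathered-shank single-comb: (586 − 517.5)² / 517.5 = 9.0671
  clean-shank pea-comb: (494 − 517.5)² / 517.5 = 1.0671
  clean-shank single-comb: (469 − 517.5)² / 517.5 = 4.5454
χ² = 0.0237 + 9.0671 + 1.0671 + 4.5454 = 14.7033 ≈ 14.703
Degrees of freedom = 4 − 1 = 3; critical value at α = 0.05 is 7.815.
Since 14.703 > 7.815, we reject the null hypothesis — the data do not fit the 1:1:1:1 ratio.

14.703; not consistent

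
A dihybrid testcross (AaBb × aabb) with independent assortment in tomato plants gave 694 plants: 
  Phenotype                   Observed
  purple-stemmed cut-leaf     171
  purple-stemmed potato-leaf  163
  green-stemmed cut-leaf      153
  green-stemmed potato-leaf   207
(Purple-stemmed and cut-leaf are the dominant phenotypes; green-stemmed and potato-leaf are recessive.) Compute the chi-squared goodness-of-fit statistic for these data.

A dihybrid testcross with independent assortment gives a 1:1:1:1 ratio.
Under the 1:1:1:1 hypothesis (Σ ratio = 4, N = 694):
  purple-stemmed cut-leaf: 694 × 1/4 = 173.5
  purple-stemmed potato-leaf: 694 × 1/4 = 173.5
  green-stemmed cut-leaf: 694 × 1/4 = 173.5
  green-stemmed potato-leaf: 694 × 1/4 = 173.5
χ² = Σ (O − E)² / E
  purple-stemmed cut-leaf: (171 − 173.5)² / 173.5 = 0.0360
  purple-stemmed potato-leaf: (163 − 173.5)² / 173.5 = 0.6354
  green-stemmed cut-leaf: (153 − 173.5)² / 173.5 = 2.4222
  green-stemmed potato-leaf: (207 − 173.5)² / 173.5 = 6.4683
χ² = 0.0360 + 0.6354 + 2.4222 + 6.4683 = 9.5619 ≈ 9.562

9.562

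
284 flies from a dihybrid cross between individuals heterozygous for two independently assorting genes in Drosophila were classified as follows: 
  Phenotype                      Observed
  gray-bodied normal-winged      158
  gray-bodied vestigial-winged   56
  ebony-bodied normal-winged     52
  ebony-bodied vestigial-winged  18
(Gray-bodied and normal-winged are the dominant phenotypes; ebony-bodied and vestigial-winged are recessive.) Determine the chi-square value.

A dihybrid F₂ with independent assortment and complete dominance at both loci gives a 9:3:3:1 phenotypic ratio.
Total ratio parts = 16. Expected numbers out of 284:
  gray-bodied normal-winged: 284 × 9/16 = 159.75
  gray-bodied vestigial-winged: 284 × 3/16 = 53.25
  ebony-bodied normal-winged: 284 × 3/16 = 53.25
  ebony-bodied vestigial-winged: 284 × 1/16 = 17.75
χ² = Σ (O − E)² / E
  gray-bodied normal-winged: (158 − 159.75)² / 159.75 = 0.0192
  gray-bodied vestigial-winged: (56 − 53.25)² / 53.25 = 0.1420
  ebony-bodied normal-winged: (52 − 53.25)² / 53.25 = 0.0293
  ebony-bodied vestigial-winged: (18 − 17.75)² / 17.75 = 0.0035
χ² = 0.0192 + 0.1420 + 0.0293 + 0.0035 = 0.194

0.194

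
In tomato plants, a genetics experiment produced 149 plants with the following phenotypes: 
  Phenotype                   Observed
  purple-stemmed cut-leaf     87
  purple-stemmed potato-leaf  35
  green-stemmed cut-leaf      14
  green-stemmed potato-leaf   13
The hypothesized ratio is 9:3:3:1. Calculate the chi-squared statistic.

Under the 9:3:3:1 hypothesis (Σ ratio = 16, N = 149):
  purple-stemmed cut-leaf: 149 × 9/16 = 83.8125
  purple-stemmed potato-leaf: 149 × 3/16 = 27.9375
  green-stemmed cut-leaf: 149 × 3/16 = 27.9375
  green-stemmed potato-leaf: 149 × 1/16 = 9.3125
χ² = Σ (O − E)² / E
  purple-stemmed cut-leaf: (87 − 83.8125)² / 83.8125 = 0.1212
  purple-stemmed potato-leaf: (35 − 27.9375)² / 27.9375 = 1.7854
  green-stemmed cut-leaf: (14 − 27.9375)² / 27.9375 = 6.9532
  green-stemmed potato-leaf: (13 − 9.3125)² / 9.3125 = 1.4602
χ² = 0.1212 + 1.7854 + 6.9532 + 1.4602 = 10.320

10.320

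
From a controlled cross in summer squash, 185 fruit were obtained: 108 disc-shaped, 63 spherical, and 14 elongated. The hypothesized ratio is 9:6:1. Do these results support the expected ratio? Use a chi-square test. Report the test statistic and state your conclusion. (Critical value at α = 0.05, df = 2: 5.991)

Total ratio parts = 16. Expected numbers out of 185:
  disc-shaped: 185 × 9/16 = 104.0625
  spherical: 185 × 6/16 = 69.375
  elongated: 185 × 1/16 = 11.5625
χ² = Σ (O − E)² / E
  disc-shaped: (108 − 104.0625)² / 104.0625 = 0.1490
  spherical: (63 − 69.375)² / 69.375 = 0.5858
  elongated: (14 − 11.5625)² / 11.5625 = 0.5139
χ² = 0.1490 + 0.5858 + 0.5139 = 1.2487 ≈ 1.249
Degrees of freedom = 3 − 1 = 2; critical value at α = 0.05 is 5.991.
Since 1.249 < 5.991, we fail to reject the null hypothesis — the data are consistent with the 9:6:1 ratio.

1.249; consistent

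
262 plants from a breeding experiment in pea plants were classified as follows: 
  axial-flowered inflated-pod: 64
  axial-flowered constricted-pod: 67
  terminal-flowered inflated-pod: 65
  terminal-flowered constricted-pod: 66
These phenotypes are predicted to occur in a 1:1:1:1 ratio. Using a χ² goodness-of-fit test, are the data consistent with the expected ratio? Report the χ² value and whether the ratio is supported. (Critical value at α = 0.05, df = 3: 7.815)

Expected counts for N = 262 under a 1:1:1:1 ratio (total parts = 4):
  axial-flowered inflated-pod: 262 × 1/4 = 65.5
  axial-flowered constricted-pod: 262 × 1/4 = 65.5
  terminal-flowered inflated-pod: 262 × 1/4 = 65.5
  terminal-flowered constricted-pod: 262 × 1/4 = 65.5
χ² = Σ (O − E)² / E
  axial-flowered inflated-pod: (64 − 65.5)² / 65.5 = 0.0344
  axial-flowered constricted-pod: (67 − 65.5)² / 65.5 = 0.0344
  terminal-flowered inflated-pod: (65 − 65.5)² / 65.5 = 0.0038
  terminal-flowered constricted-pod: (66 − 65.5)² / 65.5 = 0.0038
χ² = 0.0344 + 0.0344 + 0.0038 + 0.0038 = 0.0764 ≈ 0.076
Degrees of freedom = 4 − 1 = 3; critical value at α = 0.05 is 7.815.
Since 0.076 < 7.815, we fail to reject the null hypothesis — the data are consistent with the 1:1:1:1 ratio.

0.076; consistent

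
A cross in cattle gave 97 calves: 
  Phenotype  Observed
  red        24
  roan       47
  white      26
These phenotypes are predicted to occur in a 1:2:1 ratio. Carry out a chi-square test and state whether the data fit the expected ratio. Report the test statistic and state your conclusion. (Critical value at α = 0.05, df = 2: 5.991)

0.175; consistent

The 1:2:1 ratio has 4 parts, so with N = 97 the expected counts are:
  red: 97 × 1/4 = 24.25
  roan: 97 × 2/4 = 48.5
  white: 97 × 1/4 = 24.25
χ² = Σ (O − E)² / E
  red: (24 − 24.25)² / 24.25 = 0.0026
  roan: (47 − 48.5)² / 48.5 = 0.0464
  white: (26 − 24.25)² / 24.25 = 0.1263
χ² = 0.0026 + 0.0464 + 0.1263 = 0.1753 ≈ 0.175
Degrees of freedom = 3 − 1 = 2; critical value at α = 0.05 is 5.991.
Since 0.175 < 5.991, we fail to reject the null hypothesis — the data are consistent with the 1:2:1 ratio.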